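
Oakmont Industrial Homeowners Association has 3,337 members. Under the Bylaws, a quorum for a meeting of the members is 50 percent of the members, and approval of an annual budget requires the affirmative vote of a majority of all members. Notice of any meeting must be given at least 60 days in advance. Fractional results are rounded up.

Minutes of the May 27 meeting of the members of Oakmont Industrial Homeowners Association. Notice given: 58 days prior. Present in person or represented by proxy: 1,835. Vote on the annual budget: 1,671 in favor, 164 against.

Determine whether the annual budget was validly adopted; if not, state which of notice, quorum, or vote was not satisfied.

Invalid — notice requirement not satisfied.

Notice: 58 days given; 60 required. Not satisfied.
Quorum: 50% of 3,337 = 1,668.50, rounded up to 1,669; 1,835 present. Satisfied.
Vote: requires a majority of all members (3,337); a majority of 3337 is 1669, so 1,669 needed; 1,671 in favor. Satisfied.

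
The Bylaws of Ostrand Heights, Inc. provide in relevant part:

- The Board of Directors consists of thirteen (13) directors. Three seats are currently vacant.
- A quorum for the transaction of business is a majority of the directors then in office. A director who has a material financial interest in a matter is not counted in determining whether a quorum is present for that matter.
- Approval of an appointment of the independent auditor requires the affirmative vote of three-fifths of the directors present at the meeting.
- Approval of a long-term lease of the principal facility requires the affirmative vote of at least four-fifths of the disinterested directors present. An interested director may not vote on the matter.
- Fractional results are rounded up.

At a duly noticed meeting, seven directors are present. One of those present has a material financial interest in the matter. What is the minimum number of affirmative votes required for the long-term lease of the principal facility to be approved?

5

The long-term lease of the principal facility requires four-fifths of the disinterested directors present (7 − 1 = 6).
4/5 of 6 = 4.80, rounded up to 5.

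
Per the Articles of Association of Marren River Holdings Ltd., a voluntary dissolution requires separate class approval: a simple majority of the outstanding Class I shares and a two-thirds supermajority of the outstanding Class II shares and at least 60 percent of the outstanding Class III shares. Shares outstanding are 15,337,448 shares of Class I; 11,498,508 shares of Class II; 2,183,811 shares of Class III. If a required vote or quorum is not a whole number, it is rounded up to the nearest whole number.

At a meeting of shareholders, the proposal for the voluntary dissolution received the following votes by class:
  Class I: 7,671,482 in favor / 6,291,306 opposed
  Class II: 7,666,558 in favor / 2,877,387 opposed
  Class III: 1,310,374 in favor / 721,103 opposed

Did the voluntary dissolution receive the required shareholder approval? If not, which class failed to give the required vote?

Approved — every class gave the required vote.

Class I: a majority of 15337448 is 7668725; 7,668,725 required, 7,671,482 in favor — approved.
Class II: 2/3 of 11498508 = 7665672; 7,665,672 required, 7,666,558 in favor — approved.
Class III: 3/5 of 2183811 = 1310286.60, rounded up to 1310287; 1,310,287 required, 1,310,374 in favor — approved.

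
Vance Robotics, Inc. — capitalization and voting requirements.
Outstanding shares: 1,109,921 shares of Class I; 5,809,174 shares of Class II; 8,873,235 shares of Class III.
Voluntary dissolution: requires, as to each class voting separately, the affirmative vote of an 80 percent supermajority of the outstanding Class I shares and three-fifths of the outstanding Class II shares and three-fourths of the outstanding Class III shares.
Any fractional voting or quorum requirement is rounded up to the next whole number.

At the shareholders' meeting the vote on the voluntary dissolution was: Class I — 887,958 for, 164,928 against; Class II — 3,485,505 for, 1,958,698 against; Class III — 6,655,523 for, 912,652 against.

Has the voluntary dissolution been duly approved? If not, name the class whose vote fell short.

Approved — every class gave the required vote.

Class I: 4/5 of 1109921 = 887936.80, rounded up to 887937; 887,937 required, 887,958 in favor — approved.
Class II: 3/5 of 5809174 = 3485504.40, rounded up to 3485505; 3,485,505 required, 3,485,505 in favor — approved.
Class III: 3/4 of 8873235 = 6654926.25, rounded up to 6654927; 6,654,927 required, 6,655,523 in favor — approved.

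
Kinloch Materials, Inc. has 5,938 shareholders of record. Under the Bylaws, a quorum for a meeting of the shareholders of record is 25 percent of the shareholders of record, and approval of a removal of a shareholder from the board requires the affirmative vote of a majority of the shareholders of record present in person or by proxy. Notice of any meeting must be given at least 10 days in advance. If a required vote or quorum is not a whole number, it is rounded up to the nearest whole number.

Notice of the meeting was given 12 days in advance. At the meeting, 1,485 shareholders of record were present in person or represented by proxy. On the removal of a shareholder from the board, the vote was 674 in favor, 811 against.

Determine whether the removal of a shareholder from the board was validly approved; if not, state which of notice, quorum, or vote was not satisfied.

Invalid — vote requirement not satisfied.

Notice: 12 days given; 10 required. Satisfied.
Quorum: 25% of 5,938 = 1,484.50, rounded up to 1,485; 1,485 present. Satisfied.
Vote: requires a majority of those present (1,485); a majority of 1485 is 743, so 743 needed; 674 in favor. Not satisfied.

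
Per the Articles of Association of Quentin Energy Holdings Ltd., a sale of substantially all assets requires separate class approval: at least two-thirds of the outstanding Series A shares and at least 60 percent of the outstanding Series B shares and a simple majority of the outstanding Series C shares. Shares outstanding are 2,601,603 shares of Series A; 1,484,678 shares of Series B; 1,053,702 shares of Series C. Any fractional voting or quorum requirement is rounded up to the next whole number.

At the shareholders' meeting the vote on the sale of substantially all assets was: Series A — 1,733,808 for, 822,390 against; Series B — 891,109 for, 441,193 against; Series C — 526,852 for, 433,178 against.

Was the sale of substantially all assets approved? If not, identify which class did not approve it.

Not approved — the Series A shares did not give the required vote.

Series A: 2/3 of 2601603 = 1734402; 1,734,402 required, 1,733,808 in favor — not approved.
Series B: 3/5 of 1484678 = 890806.80, rounded up to 890807; 890,807 required, 891,109 in favor — approved.
Series C: a majority of 1053702 is 526852; 526,852 required, 526,852 in favor — approved.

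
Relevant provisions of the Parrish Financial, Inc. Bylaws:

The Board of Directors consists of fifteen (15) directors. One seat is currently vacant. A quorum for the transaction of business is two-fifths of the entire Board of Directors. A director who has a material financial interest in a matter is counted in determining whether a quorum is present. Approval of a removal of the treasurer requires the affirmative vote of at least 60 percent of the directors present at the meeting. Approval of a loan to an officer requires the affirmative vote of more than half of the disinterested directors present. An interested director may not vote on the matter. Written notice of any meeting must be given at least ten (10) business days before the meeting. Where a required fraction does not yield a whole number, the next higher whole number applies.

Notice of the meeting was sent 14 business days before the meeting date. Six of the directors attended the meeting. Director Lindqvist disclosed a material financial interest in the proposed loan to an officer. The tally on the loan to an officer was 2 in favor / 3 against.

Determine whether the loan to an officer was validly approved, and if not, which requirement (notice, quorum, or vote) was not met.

Invalid — vote requirement not satisfied.

Notice: 14 business days given; 10 required (14 ≥ 10). Satisfied.
Quorum: 6 present (interested directors count toward quorum); quorum is 6. Satisfied.
Vote: the loan to an officer requires a majority of the disinterested directors present (6 − 1 = 5). A majority of 5 is 3, so 3 affirmative votes are needed; 2 voted in favor. Not satisfied.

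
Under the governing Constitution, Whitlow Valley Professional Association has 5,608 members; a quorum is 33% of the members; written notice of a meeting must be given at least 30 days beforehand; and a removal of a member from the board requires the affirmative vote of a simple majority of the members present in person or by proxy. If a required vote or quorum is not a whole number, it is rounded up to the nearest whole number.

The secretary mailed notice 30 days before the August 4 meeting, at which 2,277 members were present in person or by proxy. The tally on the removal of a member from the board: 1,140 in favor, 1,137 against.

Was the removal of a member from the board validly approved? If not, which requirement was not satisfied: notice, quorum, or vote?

Valid — all requirements satisfied.

Notice: 30 days given; 30 required. Satisfied.
Quorum: 33% of 5,608 = 1,850.64, rounded up to 1,851; 2,277 present. Satisfied.
Vote: requires a majority of those present (2,277); a majority of 2277 is 1139, so 1,139 needed; 1,140 in favor. Satisfied.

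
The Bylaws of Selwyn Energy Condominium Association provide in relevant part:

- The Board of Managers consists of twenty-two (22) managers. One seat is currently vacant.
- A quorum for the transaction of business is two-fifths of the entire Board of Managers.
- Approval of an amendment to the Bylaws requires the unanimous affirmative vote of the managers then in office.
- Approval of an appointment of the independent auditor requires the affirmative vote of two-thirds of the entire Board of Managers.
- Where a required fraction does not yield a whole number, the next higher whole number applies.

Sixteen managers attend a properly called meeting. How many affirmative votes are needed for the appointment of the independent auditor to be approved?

The appointment of the independent auditor requires two-thirds of the entire Board of Managers (22).
2/3 of 22 = 14.67, rounded up to 15.

15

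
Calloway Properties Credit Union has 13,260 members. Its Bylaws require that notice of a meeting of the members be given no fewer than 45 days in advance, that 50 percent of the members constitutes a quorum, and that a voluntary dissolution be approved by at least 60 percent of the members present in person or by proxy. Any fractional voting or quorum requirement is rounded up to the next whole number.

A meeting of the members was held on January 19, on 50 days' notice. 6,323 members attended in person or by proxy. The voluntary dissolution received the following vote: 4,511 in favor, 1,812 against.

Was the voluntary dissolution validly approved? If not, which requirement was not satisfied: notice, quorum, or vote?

Notice: 50 days given; 45 required. Satisfied.
Quorum: 50% of 13,260 = 6,630; 6,323 present. Not satisfied.
Vote: requires three-fifths of those present (6,323); 3/5 of 6323 = 3793.80, rounded up to 3794, so 3,794 needed; 4,511 in favor. Satisfied.

Invalid — quorum requirement not satisfied.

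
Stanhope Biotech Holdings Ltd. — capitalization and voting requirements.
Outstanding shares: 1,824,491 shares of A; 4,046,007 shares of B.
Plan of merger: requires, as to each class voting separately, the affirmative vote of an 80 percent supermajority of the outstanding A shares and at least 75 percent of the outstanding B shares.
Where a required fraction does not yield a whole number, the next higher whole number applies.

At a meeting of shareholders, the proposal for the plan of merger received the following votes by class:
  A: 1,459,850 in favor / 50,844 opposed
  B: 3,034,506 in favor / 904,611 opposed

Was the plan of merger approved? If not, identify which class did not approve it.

Approved — every class gave the required vote.

A: 4/5 of 1824491 = 1459592.80, rounded up to 1459593; 1,459,593 required, 1,459,850 in favor — approved.
B: 3/4 of 4046007 = 3034505.25, rounded up to 3034506; 3,034,506 required, 3,034,506 in favor — approved.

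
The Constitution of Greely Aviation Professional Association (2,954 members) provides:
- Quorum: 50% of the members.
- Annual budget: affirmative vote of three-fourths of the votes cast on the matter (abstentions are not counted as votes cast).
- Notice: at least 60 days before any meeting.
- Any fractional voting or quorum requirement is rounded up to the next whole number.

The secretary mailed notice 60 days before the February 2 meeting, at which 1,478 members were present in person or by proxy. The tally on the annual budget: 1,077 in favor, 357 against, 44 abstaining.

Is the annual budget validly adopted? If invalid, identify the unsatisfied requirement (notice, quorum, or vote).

Notice: 60 days given; 60 required. Satisfied.
Quorum: 50% of 2,954 = 1,477; 1,478 present. Satisfied.
Vote: requires three-fourths of the votes cast (1,478 − 44 abstaining = 1,434); 3/4 of 1434 = 1075.50, rounded up to 1076, so 1,076 needed; 1,077 in favor. Satisfied.

Valid — all requirements satisfied.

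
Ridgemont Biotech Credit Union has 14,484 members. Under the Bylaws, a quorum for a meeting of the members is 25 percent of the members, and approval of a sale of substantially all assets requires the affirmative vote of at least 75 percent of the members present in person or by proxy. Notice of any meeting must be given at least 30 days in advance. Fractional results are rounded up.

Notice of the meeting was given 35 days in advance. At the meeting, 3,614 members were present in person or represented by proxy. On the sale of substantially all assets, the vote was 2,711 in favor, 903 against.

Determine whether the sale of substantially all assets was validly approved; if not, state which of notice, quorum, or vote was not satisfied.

Notice: 35 days given; 30 required. Satisfied.
Quorum: 25% of 14,484 = 3,621; 3,614 present. Not satisfied.
Vote: requires three-fourths of those present (3,614); 3/4 of 3614 = 2710.50, rounded up to 2711, so 2,711 needed; 2,711 in favor. Satisfied.

Invalid — quorum requirement not satisfied.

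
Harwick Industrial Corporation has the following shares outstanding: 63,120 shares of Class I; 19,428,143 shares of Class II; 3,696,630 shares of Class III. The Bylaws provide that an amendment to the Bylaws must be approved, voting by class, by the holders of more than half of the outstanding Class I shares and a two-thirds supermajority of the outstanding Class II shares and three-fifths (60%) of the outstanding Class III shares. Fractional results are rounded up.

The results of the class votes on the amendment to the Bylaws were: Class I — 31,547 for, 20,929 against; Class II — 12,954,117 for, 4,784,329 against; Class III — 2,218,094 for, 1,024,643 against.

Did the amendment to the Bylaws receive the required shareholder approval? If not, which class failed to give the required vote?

Class I: a majority of 63120 is 31561; 31,561 required, 31,547 in favor — not approved.
Class II: 2/3 of 19428143 = 12952095.33, rounded up to 12952096; 12,952,096 required, 12,954,117 in favor — approved.
Class III: 3/5 of 3696630 = 2217978; 2,217,978 required, 2,218,094 in favor — approved.

Not approved — the Class I shares did not give the required vote.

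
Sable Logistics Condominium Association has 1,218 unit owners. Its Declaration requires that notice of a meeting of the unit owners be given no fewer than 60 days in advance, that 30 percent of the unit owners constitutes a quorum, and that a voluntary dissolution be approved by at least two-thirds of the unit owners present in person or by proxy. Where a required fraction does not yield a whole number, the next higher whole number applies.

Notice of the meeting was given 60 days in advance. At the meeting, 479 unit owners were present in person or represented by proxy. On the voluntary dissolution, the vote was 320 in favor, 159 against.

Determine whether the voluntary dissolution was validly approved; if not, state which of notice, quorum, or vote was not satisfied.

Valid — all requirements satisfied.

Notice: 60 days given; 60 required. Satisfied.
Quorum: 30% of 1,218 = 365.40, rounded up to 366; 479 present. Satisfied.
Vote: requires two-thirds of those present (479); 2/3 of 479 = 319.33, rounded up to 320, so 320 needed; 320 in favor. Satisfied.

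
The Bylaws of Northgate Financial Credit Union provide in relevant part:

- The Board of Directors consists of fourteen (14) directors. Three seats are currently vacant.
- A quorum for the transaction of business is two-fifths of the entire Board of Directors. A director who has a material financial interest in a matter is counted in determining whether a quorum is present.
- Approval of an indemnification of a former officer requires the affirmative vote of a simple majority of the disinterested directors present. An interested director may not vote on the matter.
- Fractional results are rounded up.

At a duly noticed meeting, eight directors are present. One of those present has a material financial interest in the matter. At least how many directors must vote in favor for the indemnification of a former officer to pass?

The indemnification of a former officer requires a majority of the disinterested directors present (8 − 1 = 7).
A majority of 7 is 4.

4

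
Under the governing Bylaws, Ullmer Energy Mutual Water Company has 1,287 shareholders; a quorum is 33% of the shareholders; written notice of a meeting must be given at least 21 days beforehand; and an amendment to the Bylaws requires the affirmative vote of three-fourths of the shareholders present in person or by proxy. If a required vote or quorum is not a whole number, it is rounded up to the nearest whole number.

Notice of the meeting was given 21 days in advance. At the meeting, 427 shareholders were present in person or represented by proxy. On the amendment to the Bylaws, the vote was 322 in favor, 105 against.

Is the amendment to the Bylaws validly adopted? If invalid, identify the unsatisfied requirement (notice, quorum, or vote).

Notice: 21 days given; 21 required. Satisfied.
Quorum: 33% of 1,287 = 424.71, rounded up to 425; 427 present. Satisfied.
Vote: requires three-fourths of those present (427); 3/4 of 427 = 320.25, rounded up to 321, so 321 needed; 322 in favor. Satisfied.

Valid — all requirements satisfied.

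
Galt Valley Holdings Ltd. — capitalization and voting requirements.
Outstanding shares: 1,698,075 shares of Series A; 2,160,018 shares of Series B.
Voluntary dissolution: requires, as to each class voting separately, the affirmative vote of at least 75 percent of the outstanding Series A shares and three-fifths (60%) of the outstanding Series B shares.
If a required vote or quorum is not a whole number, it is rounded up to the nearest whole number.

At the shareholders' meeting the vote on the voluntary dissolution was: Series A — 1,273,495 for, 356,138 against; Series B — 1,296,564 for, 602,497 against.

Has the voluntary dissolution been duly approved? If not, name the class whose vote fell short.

Series A: 3/4 of 1698075 = 1273556.25, rounded up to 1273557; 1,273,557 required, 1,273,495 in favor — not approved.
Series B: 3/5 of 2160018 = 1296010.80, rounded up to 1296011; 1,296,011 required, 1,296,564 in favor — approved.

Not approved — the Series A shares did not give the required vote.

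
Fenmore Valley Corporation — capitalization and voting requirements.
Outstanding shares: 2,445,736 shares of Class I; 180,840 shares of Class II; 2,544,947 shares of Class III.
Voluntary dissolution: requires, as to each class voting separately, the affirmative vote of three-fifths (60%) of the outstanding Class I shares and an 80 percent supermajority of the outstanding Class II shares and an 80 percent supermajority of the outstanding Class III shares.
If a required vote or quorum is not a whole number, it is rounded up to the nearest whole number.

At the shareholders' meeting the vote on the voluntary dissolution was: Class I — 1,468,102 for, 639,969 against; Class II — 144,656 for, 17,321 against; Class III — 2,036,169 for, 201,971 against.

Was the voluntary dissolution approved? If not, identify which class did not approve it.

Not approved — the Class II shares did not give the required vote.

Class I: 3/5 of 2445736 = 1467441.60, rounded up to 1467442; 1,467,442 required, 1,468,102 in favor — approved.
Class II: 4/5 of 180840 = 144672; 144,672 required, 144,656 in favor — not approved.
Class III: 4/5 of 2544947 = 2035957.60, rounded up to 2035958; 2,035,958 required, 2,036,169 in favor — approved.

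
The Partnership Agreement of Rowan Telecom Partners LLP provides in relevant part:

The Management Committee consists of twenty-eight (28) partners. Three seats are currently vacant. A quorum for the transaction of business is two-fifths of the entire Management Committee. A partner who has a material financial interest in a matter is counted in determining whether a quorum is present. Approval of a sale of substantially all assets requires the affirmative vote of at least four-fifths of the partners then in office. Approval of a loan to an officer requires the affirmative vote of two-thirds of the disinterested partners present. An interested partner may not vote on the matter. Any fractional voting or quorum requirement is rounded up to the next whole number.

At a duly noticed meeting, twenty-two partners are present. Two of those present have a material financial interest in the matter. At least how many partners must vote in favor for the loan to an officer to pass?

The loan to an officer requires two-thirds of the disinterested partners present (22 − 2 = 20).
2/3 of 20 = 13.33, rounded up to 14.

14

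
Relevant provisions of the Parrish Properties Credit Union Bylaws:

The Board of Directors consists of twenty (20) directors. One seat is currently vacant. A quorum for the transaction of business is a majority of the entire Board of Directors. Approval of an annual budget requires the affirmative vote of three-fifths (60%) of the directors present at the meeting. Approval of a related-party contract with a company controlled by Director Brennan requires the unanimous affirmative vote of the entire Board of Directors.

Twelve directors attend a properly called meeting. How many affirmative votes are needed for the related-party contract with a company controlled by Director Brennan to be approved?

20

The related-party contract with a company controlled by Director Brennan requires the unanimous vote of the entire Board of Directors (20).
Unanimous means all 20.
(Only 12 can vote, so the related-party contract with a company controlled by Director Brennan cannot pass at this meeting, but the required vote is still 20.)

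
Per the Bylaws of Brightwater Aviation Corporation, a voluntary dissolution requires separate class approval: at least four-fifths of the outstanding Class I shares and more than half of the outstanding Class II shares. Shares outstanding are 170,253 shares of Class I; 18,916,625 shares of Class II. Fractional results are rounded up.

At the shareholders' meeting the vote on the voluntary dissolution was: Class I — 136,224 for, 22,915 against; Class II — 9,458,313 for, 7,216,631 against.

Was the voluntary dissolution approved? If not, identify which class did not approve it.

Class I: 4/5 of 170253 = 136202.40, rounded up to 136203; 136,203 required, 136,224 in favor — approved.
Class II: a majority of 18916625 is 9458313; 9,458,313 required, 9,458,313 in favor — approved.

Approved — every class gave the required vote.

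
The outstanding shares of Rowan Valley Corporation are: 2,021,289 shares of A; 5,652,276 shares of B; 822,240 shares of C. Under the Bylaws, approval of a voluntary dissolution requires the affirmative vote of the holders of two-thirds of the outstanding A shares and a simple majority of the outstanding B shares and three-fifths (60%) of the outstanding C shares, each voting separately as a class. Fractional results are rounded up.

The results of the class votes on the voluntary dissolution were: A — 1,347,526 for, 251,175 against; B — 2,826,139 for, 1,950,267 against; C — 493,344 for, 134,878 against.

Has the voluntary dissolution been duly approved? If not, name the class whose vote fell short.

Approved — every class gave the required vote.

A: 2/3 of 2021289 = 1347526; 1,347,526 required, 1,347,526 in favor — approved.
B: a majority of 5652276 is 2826139; 2,826,139 required, 2,826,139 in favor — approved.
C: 3/5 of 822240 = 493344; 493,344 required, 493,344 in favor — approved.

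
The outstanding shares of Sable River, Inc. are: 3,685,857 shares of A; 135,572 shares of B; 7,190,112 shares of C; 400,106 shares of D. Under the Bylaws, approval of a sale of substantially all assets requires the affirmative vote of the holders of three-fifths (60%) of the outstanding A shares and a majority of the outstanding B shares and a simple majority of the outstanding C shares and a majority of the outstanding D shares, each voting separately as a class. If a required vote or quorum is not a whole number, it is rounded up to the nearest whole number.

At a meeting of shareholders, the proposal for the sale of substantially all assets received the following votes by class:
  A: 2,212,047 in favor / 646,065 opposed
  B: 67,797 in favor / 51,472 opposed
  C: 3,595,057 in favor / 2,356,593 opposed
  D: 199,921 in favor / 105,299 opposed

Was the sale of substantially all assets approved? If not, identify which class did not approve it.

A: 3/5 of 3685857 = 2211514.20, rounded up to 2211515; 2,211,515 required, 2,212,047 in favor — approved.
B: a majority of 135572 is 67787; 67,787 required, 67,797 in favor — approved.
C: a majority of 7190112 is 3595057; 3,595,057 required, 3,595,057 in favor — approved.
D: a majority of 400106 is 200054; 200,054 required, 199,921 in favor — not approved.

Not approved — the D shares did not give the required vote.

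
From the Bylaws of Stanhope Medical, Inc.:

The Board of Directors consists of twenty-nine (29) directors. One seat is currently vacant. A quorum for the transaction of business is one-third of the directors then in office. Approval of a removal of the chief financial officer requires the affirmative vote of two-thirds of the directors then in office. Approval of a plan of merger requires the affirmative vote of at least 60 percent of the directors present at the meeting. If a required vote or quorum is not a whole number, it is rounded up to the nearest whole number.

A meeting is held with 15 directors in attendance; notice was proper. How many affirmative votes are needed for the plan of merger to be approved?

9

The plan of merger requires three-fifths of the directors present (15).
3/5 of 15 = 9.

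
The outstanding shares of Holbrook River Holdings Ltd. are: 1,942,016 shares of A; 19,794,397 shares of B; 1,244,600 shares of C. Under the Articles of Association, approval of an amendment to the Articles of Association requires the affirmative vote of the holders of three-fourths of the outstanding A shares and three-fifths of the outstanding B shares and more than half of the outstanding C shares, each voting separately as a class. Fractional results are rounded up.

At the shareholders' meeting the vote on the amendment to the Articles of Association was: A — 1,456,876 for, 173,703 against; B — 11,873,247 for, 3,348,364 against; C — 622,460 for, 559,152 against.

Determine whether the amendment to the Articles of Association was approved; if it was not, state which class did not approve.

A: 3/4 of 1942016 = 1456512; 1,456,512 required, 1,456,876 in favor — approved.
B: 3/5 of 19794397 = 11876638.20, rounded up to 11876639; 11,876,639 required, 11,873,247 in favor — not approved.
C: a majority of 1244600 is 622301; 622,301 required, 622,460 in favor — approved.

Not approved — the B shares did not give the required vote.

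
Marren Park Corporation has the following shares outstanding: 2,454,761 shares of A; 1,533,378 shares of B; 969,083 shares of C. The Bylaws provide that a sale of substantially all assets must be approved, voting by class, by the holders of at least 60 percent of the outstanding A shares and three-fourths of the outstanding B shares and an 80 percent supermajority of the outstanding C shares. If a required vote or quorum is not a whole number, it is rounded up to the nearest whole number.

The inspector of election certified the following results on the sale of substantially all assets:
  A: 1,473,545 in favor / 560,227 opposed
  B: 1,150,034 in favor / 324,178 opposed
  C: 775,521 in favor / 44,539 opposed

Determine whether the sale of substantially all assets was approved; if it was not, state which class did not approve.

A: 3/5 of 2454761 = 1472856.60, rounded up to 1472857; 1,472,857 required, 1,473,545 in favor — approved.
B: 3/4 of 1533378 = 1150033.50, rounded up to 1150034; 1,150,034 required, 1,150,034 in favor — approved.
C: 4/5 of 969083 = 775266.40, rounded up to 775267; 775,267 required, 775,521 in favor — approved.

Approved — every class gave the required vote.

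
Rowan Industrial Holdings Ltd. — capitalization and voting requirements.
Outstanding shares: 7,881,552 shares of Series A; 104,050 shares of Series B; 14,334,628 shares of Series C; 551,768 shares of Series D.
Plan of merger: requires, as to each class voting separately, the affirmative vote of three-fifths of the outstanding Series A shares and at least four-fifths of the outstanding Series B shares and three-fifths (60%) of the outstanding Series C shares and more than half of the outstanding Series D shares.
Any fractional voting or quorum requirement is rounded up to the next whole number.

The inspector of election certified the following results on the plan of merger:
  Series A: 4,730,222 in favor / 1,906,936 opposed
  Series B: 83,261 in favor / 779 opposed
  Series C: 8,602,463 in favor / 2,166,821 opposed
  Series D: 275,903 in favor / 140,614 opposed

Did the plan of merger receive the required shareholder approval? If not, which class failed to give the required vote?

Approved — every class gave the required vote.

Series A: 3/5 of 7881552 = 4728931.20, rounded up to 4728932; 4,728,932 required, 4,730,222 in favor — approved.
Series B: 4/5 of 104050 = 83240; 83,240 required, 83,261 in favor — approved.
Series C: 3/5 of 14334628 = 8600776.80, rounded up to 8600777; 8,600,777 required, 8,602,463 in favor — approved.
Series D: a majority of 551768 is 275885; 275,885 required, 275,903 in favor — approved.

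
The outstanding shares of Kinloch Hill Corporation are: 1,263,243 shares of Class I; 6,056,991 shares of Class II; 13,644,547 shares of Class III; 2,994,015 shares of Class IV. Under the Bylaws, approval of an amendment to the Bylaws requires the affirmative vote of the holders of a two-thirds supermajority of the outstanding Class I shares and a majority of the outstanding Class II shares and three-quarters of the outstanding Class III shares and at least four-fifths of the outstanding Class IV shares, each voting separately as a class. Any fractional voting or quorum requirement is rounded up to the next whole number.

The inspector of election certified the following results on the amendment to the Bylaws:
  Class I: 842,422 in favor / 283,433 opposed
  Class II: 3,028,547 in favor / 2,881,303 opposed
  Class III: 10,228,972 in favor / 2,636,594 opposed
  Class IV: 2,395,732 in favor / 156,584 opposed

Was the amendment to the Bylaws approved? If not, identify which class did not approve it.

Not approved — the Class III shares did not give the required vote.

Class I: 2/3 of 1263243 = 842162; 842,162 required, 842,422 in favor — approved.
Class II: a majority of 6056991 is 3028496; 3,028,496 required, 3,028,547 in favor — approved.
Class III: 3/4 of 13644547 = 10233410.25, rounded up to 10233411; 10,233,411 required, 10,228,972 in favor — not approved.
Class IV: 4/5 of 2994015 = 2395212; 2,395,212 required, 2,395,732 in favor — approved.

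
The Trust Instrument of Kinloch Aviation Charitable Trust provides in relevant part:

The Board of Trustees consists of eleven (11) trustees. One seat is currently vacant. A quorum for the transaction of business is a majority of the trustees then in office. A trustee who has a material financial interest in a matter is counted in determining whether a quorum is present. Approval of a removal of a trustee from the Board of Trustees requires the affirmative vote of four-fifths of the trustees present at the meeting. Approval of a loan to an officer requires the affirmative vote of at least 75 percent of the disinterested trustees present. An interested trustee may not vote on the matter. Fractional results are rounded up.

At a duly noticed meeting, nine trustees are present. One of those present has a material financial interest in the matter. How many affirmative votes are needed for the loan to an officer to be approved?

6

The loan to an officer requires three-fourths of the disinterested trustees present (9 − 1 = 8).
3/4 of 8 = 6.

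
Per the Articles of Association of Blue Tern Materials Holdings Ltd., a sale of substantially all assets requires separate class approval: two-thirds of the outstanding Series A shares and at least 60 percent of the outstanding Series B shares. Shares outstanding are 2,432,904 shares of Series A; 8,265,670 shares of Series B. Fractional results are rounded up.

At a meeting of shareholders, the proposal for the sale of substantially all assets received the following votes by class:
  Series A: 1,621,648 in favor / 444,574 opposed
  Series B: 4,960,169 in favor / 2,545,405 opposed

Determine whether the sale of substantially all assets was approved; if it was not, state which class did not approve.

Series A: 2/3 of 2432904 = 1621936; 1,621,936 required, 1,621,648 in favor — not approved.
Series B: 3/5 of 8265670 = 4959402; 4,959,402 required, 4,960,169 in favor — approved.

Not approved — the Series A shares did not give the required vote.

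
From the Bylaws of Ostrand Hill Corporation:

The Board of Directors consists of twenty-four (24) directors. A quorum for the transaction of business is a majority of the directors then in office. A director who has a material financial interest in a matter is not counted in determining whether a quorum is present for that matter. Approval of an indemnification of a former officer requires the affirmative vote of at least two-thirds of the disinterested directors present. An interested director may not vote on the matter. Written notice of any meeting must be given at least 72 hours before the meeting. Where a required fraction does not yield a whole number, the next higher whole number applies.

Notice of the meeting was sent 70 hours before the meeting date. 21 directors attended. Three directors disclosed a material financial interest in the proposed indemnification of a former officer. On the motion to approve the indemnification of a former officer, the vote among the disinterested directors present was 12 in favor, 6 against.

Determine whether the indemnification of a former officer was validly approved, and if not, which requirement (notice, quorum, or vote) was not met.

Invalid — notice requirement not satisfied.

Notice: 70 hours given; 72 required (70 < 72). Not satisfied.
Quorum: 21 present, but the 3 interested directors do not count, leaving 18. Quorum is 13. Satisfied.
Vote: the indemnification of a former officer requires two-thirds of the disinterested directors present (21 − 3 = 18). 2/3 of 18 = 12, so 12 affirmative votes are needed; 12 voted in favor. Satisfied.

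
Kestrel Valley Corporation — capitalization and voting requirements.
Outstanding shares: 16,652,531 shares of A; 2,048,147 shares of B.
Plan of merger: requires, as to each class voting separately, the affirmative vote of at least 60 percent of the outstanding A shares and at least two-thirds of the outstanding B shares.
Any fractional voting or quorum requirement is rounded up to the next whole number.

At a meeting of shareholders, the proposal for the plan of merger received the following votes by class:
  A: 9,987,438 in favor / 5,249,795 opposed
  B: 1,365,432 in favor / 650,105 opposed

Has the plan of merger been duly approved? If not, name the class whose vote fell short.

Not approved — the A shares did not give the required vote.

A: 3/5 of 16652531 = 9991518.60, rounded up to 9991519; 9,991,519 required, 9,987,438 in favor — not approved.
B: 2/3 of 2048147 = 1365431.33, rounded up to 1365432; 1,365,432 required, 1,365,432 in favor — approved.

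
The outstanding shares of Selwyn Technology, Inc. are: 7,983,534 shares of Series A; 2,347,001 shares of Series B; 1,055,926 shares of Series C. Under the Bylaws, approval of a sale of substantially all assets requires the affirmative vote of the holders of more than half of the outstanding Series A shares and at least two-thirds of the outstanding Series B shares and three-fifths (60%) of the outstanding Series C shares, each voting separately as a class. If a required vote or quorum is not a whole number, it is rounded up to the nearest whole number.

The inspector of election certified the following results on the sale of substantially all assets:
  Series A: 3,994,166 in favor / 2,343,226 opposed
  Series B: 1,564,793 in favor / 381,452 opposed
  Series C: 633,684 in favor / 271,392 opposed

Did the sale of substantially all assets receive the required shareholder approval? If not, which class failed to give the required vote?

Series A: a majority of 7983534 is 3991768; 3,991,768 required, 3,994,166 in favor — approved.
Series B: 2/3 of 2347001 = 1564667.33, rounded up to 1564668; 1,564,668 required, 1,564,793 in favor — approved.
Series C: 3/5 of 1055926 = 633555.60, rounded up to 633556; 633,556 required, 633,684 in favor — approved.

Approved — every class gave the required vote.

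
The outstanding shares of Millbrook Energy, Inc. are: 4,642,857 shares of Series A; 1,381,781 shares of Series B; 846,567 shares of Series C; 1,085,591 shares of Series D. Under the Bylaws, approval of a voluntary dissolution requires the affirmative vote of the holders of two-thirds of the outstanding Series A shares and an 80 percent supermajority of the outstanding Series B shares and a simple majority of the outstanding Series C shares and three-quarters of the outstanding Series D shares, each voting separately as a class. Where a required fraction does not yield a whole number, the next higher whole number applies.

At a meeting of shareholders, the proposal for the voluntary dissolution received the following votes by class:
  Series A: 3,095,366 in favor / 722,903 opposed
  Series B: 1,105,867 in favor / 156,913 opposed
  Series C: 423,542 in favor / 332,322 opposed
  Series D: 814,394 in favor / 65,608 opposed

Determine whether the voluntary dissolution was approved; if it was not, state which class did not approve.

Series A: 2/3 of 4642857 = 3095238; 3,095,238 required, 3,095,366 in favor — approved.
Series B: 4/5 of 1381781 = 1105424.80, rounded up to 1105425; 1,105,425 required, 1,105,867 in favor — approved.
Series C: a majority of 846567 is 423284; 423,284 required, 423,542 in favor — approved.
Series D: 3/4 of 1085591 = 814193.25, rounded up to 814194; 814,194 required, 814,394 in favor — approved.

Approved — every class gave the required vote.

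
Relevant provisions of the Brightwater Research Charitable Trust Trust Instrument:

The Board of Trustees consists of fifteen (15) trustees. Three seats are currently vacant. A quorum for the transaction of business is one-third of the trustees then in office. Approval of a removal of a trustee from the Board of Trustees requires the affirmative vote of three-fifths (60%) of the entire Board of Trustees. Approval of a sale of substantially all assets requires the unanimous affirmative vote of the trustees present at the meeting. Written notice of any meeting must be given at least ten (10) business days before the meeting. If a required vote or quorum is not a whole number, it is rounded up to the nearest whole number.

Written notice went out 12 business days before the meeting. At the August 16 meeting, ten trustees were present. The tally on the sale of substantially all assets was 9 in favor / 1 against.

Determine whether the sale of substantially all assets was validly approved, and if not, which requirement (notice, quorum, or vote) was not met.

Notice: 12 business days given; 10 required (12 ≥ 10). Satisfied.
Quorum: 10 present; quorum is 4. Satisfied.
Vote: the sale of substantially all assets requires the unanimous vote of the trustees present (10). Unanimous means all 10, so 10 affirmative votes are needed; 9 voted in favor. Not satisfied.

Invalid — vote requirement not satisfied.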